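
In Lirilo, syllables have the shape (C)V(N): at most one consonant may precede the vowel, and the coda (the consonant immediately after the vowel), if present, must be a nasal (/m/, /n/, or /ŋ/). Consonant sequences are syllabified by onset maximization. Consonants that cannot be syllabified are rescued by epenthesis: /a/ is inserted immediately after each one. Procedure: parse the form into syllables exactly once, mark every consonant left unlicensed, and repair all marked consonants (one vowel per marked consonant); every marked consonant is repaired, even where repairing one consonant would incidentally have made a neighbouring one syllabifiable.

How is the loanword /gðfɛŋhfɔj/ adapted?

gaðafɛŋhafɔja

Syllabifying with onset maximization leaves /g/, /ð/, /h/, /j/ stranded (only a nasal (/m/, /n/, or /ŋ/) is licensed in coda position; onsets are limited to one consonant).
Inserting the epenthetic vowel yields /g/ → /ga/, /ð/ → /ða/, /h/ → /ha/, /j/ → /ja/.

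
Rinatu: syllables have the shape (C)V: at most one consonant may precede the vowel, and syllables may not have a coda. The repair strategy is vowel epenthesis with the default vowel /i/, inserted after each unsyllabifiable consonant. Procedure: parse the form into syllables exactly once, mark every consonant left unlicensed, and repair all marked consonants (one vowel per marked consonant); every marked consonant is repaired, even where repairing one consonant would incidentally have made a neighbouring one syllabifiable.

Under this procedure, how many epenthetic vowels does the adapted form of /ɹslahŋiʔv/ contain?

5

The unsyllabifiable consonants are /ɹ/, /s/, /h/, /ʔ/, /v/; each receives one epenthetic vowel.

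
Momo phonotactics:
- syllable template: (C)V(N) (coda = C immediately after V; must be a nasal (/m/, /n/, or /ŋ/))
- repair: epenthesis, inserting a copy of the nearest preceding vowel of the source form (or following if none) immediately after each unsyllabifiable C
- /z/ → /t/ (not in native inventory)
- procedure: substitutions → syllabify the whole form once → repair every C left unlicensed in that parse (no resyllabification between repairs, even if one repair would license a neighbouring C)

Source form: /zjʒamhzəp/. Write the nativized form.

tajaʒamhatəpə

Substitution: /z/ → /t/, giving /tjʒamhtəp/.
Under (C)V(N), the unsyllabifiable consonants are /t/, /j/, /h/, /p/ (only a nasal (/m/, /n/, or /ŋ/) is licensed in coda position; onsets are limited to one consonant).
Each unlicensed consonant becomes the onset of a new syllable: /t/ → /ta/, /j/ → /ja/, /h/ → /ha/, /p/ → /pə/.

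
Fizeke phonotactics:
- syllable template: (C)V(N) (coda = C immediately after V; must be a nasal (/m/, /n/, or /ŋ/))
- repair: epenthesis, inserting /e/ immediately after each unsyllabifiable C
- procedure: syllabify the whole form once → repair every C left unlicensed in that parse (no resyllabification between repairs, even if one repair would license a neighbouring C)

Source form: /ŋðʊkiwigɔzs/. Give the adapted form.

Syllabifying with onset maximization leaves /ŋ/, /z/, /s/ stranded (only a nasal (/m/, /n/, or /ŋ/) is licensed in coda position; onsets are limited to one consonant).
Inserting the epenthetic vowel yields /ŋ/ → /ŋe/, /z/ → /ze/, /s/ → /se/.

ŋeðʊkiwigɔzese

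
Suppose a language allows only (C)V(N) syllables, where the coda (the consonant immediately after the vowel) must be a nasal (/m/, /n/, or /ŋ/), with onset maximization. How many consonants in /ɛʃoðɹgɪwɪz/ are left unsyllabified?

Syllabifying with onset maximization leaves /ð/, /ɹ/, /z/ stranded (only a nasal (/m/, /n/, or /ŋ/) is licensed in coda position; onsets are limited to one consonant).

3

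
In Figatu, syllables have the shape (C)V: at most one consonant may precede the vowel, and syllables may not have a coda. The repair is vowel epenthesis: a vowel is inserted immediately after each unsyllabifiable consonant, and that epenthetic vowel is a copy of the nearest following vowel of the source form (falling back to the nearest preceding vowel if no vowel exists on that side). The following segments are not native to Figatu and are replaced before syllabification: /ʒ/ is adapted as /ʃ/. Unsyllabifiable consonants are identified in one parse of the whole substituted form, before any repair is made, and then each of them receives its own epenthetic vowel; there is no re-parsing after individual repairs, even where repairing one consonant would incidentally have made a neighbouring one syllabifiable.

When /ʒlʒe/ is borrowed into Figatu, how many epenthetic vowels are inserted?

After substitution the input is /ʃlʃe/.
The unsyllabifiable consonants are /ʃ/, /l/; each receives one epenthetic vowel.

2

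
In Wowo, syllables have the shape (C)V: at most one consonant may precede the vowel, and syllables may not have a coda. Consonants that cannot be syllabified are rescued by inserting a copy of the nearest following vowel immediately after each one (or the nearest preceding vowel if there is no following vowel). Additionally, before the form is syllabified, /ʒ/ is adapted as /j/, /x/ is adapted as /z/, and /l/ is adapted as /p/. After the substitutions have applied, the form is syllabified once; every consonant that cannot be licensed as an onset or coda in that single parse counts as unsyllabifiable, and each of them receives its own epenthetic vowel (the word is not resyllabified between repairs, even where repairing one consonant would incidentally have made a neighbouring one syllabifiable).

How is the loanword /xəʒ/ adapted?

Substitution: /x/ → /z/, /ʒ/ → /j/, giving /zəj/.
The consonants /j/ cannot be parsed into a legal (C)V syllable (no codas are permitted; onsets are limited to one consonant).
Each unlicensed consonant becomes the onset of a new syllable: /j/ → /jə/.

zəjə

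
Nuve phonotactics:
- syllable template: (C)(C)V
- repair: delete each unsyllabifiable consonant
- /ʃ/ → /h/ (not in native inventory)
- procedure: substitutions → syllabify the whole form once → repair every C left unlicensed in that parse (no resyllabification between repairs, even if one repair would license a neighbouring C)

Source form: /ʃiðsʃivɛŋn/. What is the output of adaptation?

hishivɛ

Substitution: /ʃ/ → /h/, giving /hiðshivɛŋn/.
The consonants /ð/, /ŋ/, /n/ cannot be parsed into a legal (C)(C)V syllable (no codas are permitted; onsets may contain at most 2 consonants).
Each unlicensed consonant is deleted: /ð/, /ŋ/, /n/.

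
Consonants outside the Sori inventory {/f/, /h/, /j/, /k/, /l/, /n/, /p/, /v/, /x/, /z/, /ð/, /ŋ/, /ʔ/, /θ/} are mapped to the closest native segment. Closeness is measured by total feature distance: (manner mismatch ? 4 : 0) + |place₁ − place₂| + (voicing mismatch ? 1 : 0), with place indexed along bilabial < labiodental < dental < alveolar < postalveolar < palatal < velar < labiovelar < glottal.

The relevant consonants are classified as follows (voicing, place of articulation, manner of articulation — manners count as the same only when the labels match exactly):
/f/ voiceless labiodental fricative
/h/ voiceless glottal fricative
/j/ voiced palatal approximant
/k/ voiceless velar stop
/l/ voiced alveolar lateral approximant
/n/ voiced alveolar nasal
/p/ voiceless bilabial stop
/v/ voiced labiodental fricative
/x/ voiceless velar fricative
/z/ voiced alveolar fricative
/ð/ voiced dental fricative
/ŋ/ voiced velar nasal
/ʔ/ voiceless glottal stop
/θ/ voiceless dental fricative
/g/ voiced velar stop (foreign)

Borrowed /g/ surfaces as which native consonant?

k

/k/ is closest: same manner (stop), place distance 0 (velar→velar), voicing differs (+1); total 1. Next closest is /ʔ/ at distance 3.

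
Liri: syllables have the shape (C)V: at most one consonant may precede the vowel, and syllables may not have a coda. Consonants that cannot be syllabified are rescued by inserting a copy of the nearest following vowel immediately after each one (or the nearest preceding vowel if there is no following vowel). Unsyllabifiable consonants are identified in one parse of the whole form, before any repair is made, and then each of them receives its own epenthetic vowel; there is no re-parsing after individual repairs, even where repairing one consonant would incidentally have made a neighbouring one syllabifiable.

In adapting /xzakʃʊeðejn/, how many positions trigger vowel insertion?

4

The unsyllabifiable consonants are /x/, /k/, /j/, /n/; each receives one epenthetic vowel.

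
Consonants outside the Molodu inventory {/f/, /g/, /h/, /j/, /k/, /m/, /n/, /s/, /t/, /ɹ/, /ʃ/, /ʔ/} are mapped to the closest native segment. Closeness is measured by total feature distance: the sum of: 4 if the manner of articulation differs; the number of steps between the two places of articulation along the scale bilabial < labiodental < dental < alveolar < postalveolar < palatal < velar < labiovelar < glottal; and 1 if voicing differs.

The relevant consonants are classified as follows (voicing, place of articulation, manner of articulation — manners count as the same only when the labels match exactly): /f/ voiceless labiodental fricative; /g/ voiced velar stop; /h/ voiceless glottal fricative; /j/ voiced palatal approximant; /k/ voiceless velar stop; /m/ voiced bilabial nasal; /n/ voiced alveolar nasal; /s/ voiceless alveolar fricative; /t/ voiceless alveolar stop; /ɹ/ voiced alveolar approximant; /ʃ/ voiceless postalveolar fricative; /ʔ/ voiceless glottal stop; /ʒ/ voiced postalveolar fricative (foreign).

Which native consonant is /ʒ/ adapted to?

/ʃ/ is closest: same manner (fricative), place distance 0 (postalveolar→postalveolar), voicing differs (+1); total 1. Next closest is /s/ at distance 2.

ʃ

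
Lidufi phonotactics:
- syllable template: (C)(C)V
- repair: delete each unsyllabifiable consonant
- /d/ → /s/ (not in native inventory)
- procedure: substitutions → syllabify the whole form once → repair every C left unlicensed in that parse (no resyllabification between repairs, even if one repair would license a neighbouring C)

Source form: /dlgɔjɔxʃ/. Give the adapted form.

Substitution: /d/ → /s/, giving /slgɔjɔxʃ/.
The consonants /s/, /x/, /ʃ/ cannot be parsed into a legal (C)(C)V syllable (no codas are permitted; onsets may contain at most 2 consonants).
Deleting the stranded consonants removes /s/, /x/, /ʃ/.

lgɔjɔ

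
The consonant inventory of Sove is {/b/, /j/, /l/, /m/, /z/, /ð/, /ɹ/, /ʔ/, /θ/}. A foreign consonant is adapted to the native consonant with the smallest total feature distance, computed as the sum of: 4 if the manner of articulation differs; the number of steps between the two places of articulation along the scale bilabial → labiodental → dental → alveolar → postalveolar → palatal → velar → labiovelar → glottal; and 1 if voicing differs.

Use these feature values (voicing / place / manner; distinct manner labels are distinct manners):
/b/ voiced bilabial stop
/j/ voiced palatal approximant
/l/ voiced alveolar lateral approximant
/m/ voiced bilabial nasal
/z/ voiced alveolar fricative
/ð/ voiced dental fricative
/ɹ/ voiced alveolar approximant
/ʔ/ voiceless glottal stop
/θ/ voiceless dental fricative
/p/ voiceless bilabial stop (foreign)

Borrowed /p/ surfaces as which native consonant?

b

/b/ is closest: same manner (stop), place distance 0 (bilabial→bilabial), voicing differs (+1); total 1. Next closest is /m/ at distance 5.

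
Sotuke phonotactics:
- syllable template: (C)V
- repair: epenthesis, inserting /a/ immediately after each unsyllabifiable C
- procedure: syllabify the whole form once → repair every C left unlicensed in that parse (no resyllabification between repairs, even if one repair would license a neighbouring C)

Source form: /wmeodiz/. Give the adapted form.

The consonants /w/, /z/ cannot be parsed into a legal (C)V syllable (no codas are permitted; onsets are limited to one consonant).
Each unlicensed consonant becomes the onset of a new syllable: /w/ → /wa/, /z/ → /za/.

wameodiza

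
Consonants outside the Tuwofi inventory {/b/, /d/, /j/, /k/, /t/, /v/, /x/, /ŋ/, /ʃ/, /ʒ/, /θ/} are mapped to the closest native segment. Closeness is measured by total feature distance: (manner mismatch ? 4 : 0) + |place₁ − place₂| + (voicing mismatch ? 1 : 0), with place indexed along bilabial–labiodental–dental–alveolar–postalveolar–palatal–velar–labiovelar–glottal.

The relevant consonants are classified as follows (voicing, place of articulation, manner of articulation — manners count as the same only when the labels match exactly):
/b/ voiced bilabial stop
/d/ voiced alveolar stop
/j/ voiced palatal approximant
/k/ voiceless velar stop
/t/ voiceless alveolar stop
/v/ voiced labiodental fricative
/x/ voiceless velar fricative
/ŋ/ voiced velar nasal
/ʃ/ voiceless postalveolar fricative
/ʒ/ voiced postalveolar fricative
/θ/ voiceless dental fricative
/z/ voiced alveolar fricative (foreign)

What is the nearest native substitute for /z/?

/ʒ/ is closest: same manner (fricative), place distance 1 (alveolar→postalveolar), same voicing; total 1. Next closest is /v/ at distance 2.

ʒ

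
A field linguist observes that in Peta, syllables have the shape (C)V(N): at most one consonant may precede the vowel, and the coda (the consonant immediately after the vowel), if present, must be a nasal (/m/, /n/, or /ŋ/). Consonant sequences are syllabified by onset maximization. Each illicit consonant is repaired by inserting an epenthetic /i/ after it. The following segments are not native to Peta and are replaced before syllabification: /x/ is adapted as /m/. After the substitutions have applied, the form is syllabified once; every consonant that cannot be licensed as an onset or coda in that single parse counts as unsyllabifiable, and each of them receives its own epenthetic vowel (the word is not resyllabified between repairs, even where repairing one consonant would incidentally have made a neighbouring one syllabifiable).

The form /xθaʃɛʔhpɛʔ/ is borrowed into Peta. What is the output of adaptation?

miθaʃɛʔihipɛʔi

Substitution: /x/ → /m/, giving /mθaʃɛʔhpɛʔ/.
Syllabifying with onset maximization leaves /m/, /ʔ/, /h/, /ʔ/ stranded (only a nasal (/m/, /n/, or /ŋ/) is licensed in coda position; onsets are limited to one consonant).
Each unlicensed consonant becomes the onset of a new syllable: /m/ → /mi/, /ʔ/ → /ʔi/, /h/ → /hi/, /ʔ/ → /ʔi/.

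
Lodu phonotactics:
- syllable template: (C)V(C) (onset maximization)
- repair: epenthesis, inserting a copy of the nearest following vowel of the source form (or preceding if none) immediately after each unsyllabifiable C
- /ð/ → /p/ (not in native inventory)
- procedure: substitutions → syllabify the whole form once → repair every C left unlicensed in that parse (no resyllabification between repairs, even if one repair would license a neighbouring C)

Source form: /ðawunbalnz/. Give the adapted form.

Substitution: /ð/ → /p/, giving /pawunbalnz/.
Under (C)V(C), the unsyllabifiable consonants are /n/, /z/ (at most one coda consonant is licensed; onsets are limited to one consonant).
Each unlicensed consonant becomes the onset of a new syllable: /n/ → /na/, /z/ → /za/.

pawunbalnaza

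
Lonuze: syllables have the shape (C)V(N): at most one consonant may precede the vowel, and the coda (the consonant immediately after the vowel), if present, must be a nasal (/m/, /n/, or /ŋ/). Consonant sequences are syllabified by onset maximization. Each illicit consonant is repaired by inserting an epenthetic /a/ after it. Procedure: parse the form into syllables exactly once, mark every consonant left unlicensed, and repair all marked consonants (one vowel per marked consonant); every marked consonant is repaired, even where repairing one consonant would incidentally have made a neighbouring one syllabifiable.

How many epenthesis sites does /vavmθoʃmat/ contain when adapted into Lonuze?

4

The unsyllabifiable consonants are /v/, /m/, /ʃ/, /t/; each receives one epenthetic vowel.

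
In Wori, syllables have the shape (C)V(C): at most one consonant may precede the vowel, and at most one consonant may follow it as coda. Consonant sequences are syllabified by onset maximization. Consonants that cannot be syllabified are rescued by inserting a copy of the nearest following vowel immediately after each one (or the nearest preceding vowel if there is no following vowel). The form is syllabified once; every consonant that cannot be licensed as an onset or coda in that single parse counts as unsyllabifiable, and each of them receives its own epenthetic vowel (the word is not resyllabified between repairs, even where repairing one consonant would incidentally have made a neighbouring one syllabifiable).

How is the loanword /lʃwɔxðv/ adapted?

lɔʃɔwɔxðɔvɔ

Syllabifying with onset maximization leaves /l/, /ʃ/, /ð/, /v/ stranded (at most one coda consonant is licensed; onsets are limited to one consonant).
Each unlicensed consonant becomes the onset of a new syllable: /l/ → /lɔ/, /ʃ/ → /ʃɔ/, /ð/ → /ðɔ/, /v/ → /vɔ/.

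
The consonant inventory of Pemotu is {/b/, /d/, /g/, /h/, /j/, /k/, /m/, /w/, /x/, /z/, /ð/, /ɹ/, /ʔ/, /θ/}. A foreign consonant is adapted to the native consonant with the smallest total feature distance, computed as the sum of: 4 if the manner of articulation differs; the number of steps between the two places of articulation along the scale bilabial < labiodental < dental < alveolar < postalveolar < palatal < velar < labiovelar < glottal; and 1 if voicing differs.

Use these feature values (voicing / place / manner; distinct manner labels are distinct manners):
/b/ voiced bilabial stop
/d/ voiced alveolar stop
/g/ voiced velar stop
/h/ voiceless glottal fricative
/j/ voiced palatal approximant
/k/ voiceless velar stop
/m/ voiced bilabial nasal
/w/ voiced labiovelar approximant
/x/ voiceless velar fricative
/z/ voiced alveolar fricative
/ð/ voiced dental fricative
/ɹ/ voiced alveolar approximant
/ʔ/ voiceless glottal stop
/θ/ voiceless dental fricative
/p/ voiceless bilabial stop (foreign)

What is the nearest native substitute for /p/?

b

/b/ is closest: same manner (stop), place distance 0 (bilabial→bilabial), voicing differs (+1); total 1. Next closest is /d/ at distance 4.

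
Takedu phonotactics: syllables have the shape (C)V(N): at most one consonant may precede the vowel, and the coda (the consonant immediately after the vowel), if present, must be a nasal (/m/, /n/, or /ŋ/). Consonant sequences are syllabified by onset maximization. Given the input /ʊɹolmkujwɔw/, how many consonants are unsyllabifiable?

The consonants /l/, /m/, /j/, /w/ cannot be parsed into a legal (C)V(N) syllable (only a nasal (/m/, /n/, or /ŋ/) is licensed in coda position; onsets are limited to one consonant).

4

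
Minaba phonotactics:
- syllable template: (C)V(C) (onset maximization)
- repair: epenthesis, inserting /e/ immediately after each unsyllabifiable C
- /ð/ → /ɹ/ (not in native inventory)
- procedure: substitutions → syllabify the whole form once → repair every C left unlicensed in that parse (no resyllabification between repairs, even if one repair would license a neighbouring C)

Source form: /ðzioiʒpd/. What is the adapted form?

ɹezioiʒpede

Substitution: /ð/ → /ɹ/, giving /ɹzioiʒpd/.
Under (C)V(C), the unsyllabifiable consonants are /ɹ/, /p/, /d/ (at most one coda consonant is licensed; onsets are limited to one consonant).
Inserting the epenthetic vowel yields /ɹ/ → /ɹe/, /p/ → /pe/, /d/ → /de/.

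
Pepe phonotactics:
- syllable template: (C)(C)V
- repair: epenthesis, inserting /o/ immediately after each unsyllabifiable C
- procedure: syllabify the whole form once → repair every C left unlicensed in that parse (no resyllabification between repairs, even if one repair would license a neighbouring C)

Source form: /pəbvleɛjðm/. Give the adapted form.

pəbovleɛjoðomo

Under (C)(C)V, the unsyllabifiable consonants are /b/, /j/, /ð/, /m/ (no codas are permitted; onsets may contain at most 2 consonants).
Inserting the epenthetic vowel yields /b/ → /bo/, /j/ → /jo/, /ð/ → /ðo/, /m/ → /mo/.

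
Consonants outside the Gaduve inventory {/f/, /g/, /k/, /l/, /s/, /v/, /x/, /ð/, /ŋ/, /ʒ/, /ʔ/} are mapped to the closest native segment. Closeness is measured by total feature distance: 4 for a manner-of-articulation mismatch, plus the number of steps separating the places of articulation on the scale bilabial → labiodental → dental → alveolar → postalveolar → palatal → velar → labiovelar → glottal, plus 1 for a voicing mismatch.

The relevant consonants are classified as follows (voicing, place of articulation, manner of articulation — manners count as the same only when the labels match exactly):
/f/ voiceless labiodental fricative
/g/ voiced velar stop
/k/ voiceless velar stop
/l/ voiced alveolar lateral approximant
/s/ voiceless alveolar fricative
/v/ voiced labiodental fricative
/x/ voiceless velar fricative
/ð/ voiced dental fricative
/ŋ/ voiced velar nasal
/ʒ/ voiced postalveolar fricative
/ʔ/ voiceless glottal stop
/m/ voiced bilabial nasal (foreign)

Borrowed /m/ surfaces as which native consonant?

/v/ is closest: manner differs (nasal→fricative, +4), place distance 1 (bilabial→labiodental), same voicing; total 5. Next closest is /f/ at distance 6.

v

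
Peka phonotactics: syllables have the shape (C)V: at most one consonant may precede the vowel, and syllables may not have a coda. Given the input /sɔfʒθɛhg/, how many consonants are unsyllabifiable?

Syllabifying with onset maximization leaves /f/, /ʒ/, /h/, /g/ stranded (no codas are permitted; onsets are limited to one consonant).

4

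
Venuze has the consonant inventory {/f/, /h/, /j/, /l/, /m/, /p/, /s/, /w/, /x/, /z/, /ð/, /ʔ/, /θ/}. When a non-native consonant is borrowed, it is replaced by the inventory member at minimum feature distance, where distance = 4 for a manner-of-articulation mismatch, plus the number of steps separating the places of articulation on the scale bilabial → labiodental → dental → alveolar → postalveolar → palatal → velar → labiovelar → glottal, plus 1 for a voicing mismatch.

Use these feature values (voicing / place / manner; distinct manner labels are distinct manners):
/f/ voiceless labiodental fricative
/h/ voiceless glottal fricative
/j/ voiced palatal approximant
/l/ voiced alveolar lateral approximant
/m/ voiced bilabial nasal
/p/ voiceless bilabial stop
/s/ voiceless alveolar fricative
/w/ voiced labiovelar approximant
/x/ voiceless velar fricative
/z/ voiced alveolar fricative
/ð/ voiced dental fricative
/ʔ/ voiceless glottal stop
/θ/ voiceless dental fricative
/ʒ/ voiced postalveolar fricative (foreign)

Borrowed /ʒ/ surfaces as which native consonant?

z

/z/ is closest: same manner (fricative), place distance 1 (postalveolar→alveolar), same voicing; total 1. Next closest is /s/ at distance 2.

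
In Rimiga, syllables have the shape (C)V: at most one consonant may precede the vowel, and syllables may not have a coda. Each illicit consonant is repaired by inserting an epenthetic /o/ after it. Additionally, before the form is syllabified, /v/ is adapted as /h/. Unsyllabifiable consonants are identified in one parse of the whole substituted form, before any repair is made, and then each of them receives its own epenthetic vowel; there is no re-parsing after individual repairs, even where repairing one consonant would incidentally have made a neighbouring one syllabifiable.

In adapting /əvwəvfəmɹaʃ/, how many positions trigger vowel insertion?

After substitution the input is /əhwəhfəmɹaʃ/.
The unsyllabifiable consonants are /h/, /h/, /m/, /ʃ/; each receives one epenthetic vowel.

4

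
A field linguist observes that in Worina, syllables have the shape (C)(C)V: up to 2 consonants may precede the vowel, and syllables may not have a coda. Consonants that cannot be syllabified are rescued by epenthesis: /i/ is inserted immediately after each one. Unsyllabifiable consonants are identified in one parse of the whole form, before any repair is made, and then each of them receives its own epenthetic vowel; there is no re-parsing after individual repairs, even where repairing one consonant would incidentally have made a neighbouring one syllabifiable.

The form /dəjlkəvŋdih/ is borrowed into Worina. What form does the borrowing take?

dəjilkəviŋdihi

The consonants /j/, /v/, /h/ cannot be parsed into a legal (C)(C)V syllable (no codas are permitted; onsets may contain at most 2 consonants).
Inserting the epenthetic vowel yields /j/ → /ji/, /v/ → /vi/, /h/ → /hi/.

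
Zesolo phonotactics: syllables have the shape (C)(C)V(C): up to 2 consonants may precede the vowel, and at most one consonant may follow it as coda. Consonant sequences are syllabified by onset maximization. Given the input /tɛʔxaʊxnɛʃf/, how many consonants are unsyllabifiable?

1

Under (C)(C)V(C), the unsyllabifiable consonants are /f/ (at most one coda consonant is licensed; onsets may contain at most 2 consonants).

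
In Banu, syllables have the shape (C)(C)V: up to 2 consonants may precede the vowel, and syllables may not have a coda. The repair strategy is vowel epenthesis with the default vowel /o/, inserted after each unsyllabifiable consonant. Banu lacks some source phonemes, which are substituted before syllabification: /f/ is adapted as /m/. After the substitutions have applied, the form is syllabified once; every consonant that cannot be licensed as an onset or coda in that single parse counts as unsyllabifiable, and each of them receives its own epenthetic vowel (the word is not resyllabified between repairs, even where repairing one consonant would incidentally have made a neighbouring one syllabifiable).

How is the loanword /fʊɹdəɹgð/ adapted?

mʊɹdəɹogoðo

Substitution: /f/ → /m/, giving /mʊɹdəɹgð/.
Syllabifying with onset maximization leaves /ɹ/, /g/, /ð/ stranded (no codas are permitted; onsets may contain at most 2 consonants).
Inserting the epenthetic vowel yields /ɹ/ → /ɹo/, /g/ → /go/, /ð/ → /ðo/.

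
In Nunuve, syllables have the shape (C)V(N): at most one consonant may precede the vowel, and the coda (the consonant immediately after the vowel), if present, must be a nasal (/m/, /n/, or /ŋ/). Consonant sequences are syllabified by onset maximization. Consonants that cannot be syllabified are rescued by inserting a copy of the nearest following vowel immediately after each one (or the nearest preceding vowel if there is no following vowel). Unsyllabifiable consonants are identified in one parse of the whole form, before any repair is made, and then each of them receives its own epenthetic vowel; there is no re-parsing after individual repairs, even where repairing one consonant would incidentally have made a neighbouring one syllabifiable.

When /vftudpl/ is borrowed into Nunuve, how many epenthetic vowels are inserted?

The unsyllabifiable consonants are /v/, /f/, /d/, /p/, /l/; each receives one epenthetic vowel.

5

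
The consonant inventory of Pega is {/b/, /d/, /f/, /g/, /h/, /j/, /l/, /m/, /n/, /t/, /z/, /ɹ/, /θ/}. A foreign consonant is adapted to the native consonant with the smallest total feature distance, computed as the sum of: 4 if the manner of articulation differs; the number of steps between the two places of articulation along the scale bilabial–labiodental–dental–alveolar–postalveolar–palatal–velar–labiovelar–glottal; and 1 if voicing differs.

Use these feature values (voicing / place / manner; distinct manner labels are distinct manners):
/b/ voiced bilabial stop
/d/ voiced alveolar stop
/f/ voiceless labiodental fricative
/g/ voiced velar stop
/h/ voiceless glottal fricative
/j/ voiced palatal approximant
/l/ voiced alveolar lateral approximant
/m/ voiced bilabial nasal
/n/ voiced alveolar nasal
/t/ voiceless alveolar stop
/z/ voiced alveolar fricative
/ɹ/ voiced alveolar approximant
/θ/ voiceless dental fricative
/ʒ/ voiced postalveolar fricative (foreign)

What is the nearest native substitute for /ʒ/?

z

/z/ is closest: same manner (fricative), place distance 1 (postalveolar→alveolar), same voicing; total 1. Next closest is /θ/ at distance 3.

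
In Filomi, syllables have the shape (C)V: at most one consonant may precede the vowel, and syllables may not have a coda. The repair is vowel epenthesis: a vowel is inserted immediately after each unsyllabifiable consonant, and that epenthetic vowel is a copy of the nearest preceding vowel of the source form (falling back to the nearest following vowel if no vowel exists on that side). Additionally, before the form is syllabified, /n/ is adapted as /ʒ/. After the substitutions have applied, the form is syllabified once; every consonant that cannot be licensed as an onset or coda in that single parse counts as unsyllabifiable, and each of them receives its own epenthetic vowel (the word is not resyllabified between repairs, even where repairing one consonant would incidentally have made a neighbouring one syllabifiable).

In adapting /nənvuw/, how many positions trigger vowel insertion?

2

After substitution the input is /ʒəʒvuw/.
The unsyllabifiable consonants are /ʒ/, /w/; each receives one epenthetic vowel.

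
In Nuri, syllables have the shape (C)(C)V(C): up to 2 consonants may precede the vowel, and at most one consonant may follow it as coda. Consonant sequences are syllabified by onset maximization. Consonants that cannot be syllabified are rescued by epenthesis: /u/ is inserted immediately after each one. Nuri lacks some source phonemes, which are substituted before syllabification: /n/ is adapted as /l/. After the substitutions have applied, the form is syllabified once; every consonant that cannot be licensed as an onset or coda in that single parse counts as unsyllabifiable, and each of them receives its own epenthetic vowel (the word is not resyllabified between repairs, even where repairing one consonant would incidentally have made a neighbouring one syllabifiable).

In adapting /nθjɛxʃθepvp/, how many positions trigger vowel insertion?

After substitution the input is /lθjɛxʃθepvp/.
The unsyllabifiable consonants are /l/, /v/, /p/; each receives one epenthetic vowel.

3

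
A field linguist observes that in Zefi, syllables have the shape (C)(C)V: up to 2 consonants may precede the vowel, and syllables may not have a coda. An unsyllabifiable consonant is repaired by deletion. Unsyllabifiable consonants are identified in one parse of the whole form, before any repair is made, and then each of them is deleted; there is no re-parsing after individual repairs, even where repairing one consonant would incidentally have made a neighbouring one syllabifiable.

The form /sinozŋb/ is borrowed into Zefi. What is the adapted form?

Syllabifying with onset maximization leaves /z/, /ŋ/, /b/ stranded (no codas are permitted; onsets may contain at most 2 consonants).
Deletion applies to /z/, /ŋ/, /b/.

sino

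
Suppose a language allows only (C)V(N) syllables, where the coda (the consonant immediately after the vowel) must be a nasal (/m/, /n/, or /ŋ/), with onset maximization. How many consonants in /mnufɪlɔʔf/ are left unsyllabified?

Under (C)V(N), the unsyllabifiable consonants are /m/, /ʔ/, /f/ (only a nasal (/m/, /n/, or /ŋ/) is licensed in coda position; onsets are limited to one consonant).

3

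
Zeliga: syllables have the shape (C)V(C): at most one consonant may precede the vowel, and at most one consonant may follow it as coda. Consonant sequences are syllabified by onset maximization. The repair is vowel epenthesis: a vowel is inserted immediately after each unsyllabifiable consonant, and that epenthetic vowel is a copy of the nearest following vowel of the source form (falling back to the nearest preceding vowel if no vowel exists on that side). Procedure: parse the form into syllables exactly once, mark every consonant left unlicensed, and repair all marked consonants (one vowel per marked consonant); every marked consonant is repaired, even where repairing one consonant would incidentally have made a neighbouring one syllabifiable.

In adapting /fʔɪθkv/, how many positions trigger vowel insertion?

3

The unsyllabifiable consonants are /f/, /k/, /v/; each receives one epenthetic vowel.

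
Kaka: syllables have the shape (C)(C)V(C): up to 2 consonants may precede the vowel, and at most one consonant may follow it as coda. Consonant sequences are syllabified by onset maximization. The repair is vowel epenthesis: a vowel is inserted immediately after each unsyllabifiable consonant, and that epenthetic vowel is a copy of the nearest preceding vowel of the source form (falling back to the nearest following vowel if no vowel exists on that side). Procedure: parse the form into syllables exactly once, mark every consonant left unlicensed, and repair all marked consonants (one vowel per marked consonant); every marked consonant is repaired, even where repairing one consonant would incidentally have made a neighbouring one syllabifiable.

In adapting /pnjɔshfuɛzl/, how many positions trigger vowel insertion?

2

The unsyllabifiable consonants are /p/, /l/; each receives one epenthetic vowel.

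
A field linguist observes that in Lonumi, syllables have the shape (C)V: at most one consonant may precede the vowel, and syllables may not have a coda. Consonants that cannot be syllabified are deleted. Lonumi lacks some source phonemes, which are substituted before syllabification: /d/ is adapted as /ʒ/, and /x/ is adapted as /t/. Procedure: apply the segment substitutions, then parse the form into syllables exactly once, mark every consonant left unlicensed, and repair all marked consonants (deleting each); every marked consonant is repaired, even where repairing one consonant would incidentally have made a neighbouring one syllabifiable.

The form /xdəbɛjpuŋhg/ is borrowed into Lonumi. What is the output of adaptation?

ʒəbɛpu

Substitution: /x/ → /t/, /d/ → /ʒ/, giving /tʒəbɛjpuŋhg/.
Under (C)V, the unsyllabifiable consonants are /t/, /j/, /ŋ/, /h/, /g/ (no codas are permitted; onsets are limited to one consonant).
Deleting the stranded consonants removes /t/, /j/, /ŋ/, /h/, /g/.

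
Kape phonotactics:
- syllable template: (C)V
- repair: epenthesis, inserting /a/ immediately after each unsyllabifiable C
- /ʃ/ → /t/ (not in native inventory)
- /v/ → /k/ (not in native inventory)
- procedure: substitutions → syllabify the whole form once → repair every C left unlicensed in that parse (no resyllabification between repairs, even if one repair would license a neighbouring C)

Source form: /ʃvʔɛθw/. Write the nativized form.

Substitution: /ʃ/ → /t/, /v/ → /k/, giving /tkʔɛθw/.
Syllabifying with onset maximization leaves /t/, /k/, /θ/, /w/ stranded (no codas are permitted; onsets are limited to one consonant).
Epenthesis after each stranded consonant: /t/ → /ta/, /k/ → /ka/, /θ/ → /θa/, /w/ → /wa/.

takaʔɛθawa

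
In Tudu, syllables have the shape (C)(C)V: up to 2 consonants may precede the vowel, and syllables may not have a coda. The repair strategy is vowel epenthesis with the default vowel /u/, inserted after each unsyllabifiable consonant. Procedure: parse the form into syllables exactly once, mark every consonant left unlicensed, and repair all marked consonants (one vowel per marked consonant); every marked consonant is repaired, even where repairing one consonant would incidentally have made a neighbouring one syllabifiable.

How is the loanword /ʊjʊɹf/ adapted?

Under (C)(C)V, the unsyllabifiable consonants are /ɹ/, /f/ (no codas are permitted; onsets may contain at most 2 consonants).
Epenthesis after each stranded consonant: /ɹ/ → /ɹu/, /f/ → /fu/.

ʊjʊɹufu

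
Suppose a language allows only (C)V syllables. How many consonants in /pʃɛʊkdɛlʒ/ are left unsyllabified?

Under (C)V, the unsyllabifiable consonants are /p/, /k/, /l/, /ʒ/ (no codas are permitted; onsets are limited to one consonant).

4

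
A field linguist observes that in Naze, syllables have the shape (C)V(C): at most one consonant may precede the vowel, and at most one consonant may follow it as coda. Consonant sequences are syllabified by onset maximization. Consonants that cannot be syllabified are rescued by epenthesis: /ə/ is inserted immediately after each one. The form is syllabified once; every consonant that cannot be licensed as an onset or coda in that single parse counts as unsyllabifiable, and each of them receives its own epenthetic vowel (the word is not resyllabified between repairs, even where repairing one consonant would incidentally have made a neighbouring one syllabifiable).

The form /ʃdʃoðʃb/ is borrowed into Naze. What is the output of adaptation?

ʃədəʃoðʃəbə

Syllabifying with onset maximization leaves /ʃ/, /d/, /ʃ/, /b/ stranded (at most one coda consonant is licensed; onsets are limited to one consonant).
Inserting the epenthetic vowel yields /ʃ/ → /ʃə/, /d/ → /də/, /ʃ/ → /ʃə/, /b/ → /bə/.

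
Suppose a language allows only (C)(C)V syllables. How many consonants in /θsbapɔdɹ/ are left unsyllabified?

The consonants /θ/, /d/, /ɹ/ cannot be parsed into a legal (C)(C)V syllable (no codas are permitted; onsets may contain at most 2 consonants).

3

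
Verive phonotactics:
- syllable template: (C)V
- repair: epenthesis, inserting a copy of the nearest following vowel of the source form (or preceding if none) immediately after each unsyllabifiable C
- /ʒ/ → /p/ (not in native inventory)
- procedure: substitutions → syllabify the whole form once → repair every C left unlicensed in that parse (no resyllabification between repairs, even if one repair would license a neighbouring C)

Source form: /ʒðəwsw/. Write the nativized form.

pəðəwəsəwə

Substitution: /ʒ/ → /p/, giving /pðəwsw/.
Under (C)V, the unsyllabifiable consonants are /p/, /w/, /s/, /w/ (no codas are permitted; onsets are limited to one consonant).
Inserting the epenthetic vowel yields /p/ → /pə/, /w/ → /wə/, /s/ → /sə/, /w/ → /wə/.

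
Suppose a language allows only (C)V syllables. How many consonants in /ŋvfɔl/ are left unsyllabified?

3

Syllabifying with onset maximization leaves /ŋ/, /v/, /l/ stranded (no codas are permitted; onsets are limited to one consonant).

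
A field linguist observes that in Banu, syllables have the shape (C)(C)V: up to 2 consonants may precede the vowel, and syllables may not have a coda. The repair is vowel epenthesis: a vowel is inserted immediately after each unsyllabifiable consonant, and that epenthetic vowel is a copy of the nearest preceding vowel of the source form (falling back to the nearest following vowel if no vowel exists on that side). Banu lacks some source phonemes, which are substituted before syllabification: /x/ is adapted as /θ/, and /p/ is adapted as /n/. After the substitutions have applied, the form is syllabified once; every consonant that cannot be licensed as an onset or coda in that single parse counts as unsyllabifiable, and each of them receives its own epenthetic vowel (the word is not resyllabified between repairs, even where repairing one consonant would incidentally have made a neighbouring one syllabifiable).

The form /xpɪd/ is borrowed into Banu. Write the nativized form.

θnɪdɪ

Substitution: /x/ → /θ/, /p/ → /n/, giving /θnɪd/.
The consonants /d/ cannot be parsed into a legal (C)(C)V syllable (no codas are permitted; onsets may contain at most 2 consonants).
Each unlicensed consonant becomes the onset of a new syllable: /d/ → /dɪ/.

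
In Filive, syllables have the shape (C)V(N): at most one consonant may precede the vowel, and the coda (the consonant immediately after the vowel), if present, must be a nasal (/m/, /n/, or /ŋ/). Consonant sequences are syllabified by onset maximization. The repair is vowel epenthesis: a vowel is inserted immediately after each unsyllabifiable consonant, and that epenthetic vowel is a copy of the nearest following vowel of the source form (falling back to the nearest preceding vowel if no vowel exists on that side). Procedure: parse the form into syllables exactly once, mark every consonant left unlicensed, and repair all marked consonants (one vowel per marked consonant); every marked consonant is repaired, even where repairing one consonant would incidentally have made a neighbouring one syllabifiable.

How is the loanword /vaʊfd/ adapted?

The consonants /f/, /d/ cannot be parsed into a legal (C)V(N) syllable (only a nasal (/m/, /n/, or /ŋ/) is licensed in coda position; onsets are limited to one consonant).
Epenthesis after each stranded consonant: /f/ → /fʊ/, /d/ → /dʊ/.

vaʊfʊdʊ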